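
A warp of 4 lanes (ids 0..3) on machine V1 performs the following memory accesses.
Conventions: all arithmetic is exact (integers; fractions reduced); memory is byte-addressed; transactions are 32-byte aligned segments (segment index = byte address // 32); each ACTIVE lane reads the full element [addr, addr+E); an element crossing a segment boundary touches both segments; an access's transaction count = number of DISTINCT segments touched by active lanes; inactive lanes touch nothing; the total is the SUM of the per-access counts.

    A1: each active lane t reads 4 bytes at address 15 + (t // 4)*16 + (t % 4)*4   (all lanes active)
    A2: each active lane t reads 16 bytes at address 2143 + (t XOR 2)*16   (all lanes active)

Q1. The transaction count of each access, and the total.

A1: 1 transaction
A2: 3 transactions

Answer: 1,3; total 4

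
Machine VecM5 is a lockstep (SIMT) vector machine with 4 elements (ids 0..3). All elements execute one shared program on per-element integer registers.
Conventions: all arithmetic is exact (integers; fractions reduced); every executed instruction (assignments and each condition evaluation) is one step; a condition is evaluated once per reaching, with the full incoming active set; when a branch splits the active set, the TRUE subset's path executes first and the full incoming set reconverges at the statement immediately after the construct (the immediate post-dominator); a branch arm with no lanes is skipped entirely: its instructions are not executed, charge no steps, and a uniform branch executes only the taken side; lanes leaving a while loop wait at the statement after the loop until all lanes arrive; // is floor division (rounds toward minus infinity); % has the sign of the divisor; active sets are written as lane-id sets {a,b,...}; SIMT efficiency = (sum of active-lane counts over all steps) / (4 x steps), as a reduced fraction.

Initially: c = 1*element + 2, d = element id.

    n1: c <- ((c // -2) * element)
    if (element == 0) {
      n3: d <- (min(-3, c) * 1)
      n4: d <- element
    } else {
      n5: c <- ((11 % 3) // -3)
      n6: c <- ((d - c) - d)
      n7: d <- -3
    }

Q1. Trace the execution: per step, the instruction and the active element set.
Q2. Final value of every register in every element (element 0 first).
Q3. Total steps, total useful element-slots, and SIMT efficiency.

step 0: c <- ((c // -2) * element)   {0,1,2,3}
step 1: eval (element == 0)          {0,1,2,3}
step 2: d <- (min(-3, c) * 1)        {0}
step 3: d <- element                 {0}
step 4: c <- ((11 % 3) // -3)        {1,2,3}
step 5: c <- ((d - c) - d)           {1,2,3}
step 6: d <- -3                      {1,2,3}

Answer: 7 steps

c: 0,1,1,1
d: 0,-3,-3,-3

steps = 7; useful = 19; efficiency = 19/28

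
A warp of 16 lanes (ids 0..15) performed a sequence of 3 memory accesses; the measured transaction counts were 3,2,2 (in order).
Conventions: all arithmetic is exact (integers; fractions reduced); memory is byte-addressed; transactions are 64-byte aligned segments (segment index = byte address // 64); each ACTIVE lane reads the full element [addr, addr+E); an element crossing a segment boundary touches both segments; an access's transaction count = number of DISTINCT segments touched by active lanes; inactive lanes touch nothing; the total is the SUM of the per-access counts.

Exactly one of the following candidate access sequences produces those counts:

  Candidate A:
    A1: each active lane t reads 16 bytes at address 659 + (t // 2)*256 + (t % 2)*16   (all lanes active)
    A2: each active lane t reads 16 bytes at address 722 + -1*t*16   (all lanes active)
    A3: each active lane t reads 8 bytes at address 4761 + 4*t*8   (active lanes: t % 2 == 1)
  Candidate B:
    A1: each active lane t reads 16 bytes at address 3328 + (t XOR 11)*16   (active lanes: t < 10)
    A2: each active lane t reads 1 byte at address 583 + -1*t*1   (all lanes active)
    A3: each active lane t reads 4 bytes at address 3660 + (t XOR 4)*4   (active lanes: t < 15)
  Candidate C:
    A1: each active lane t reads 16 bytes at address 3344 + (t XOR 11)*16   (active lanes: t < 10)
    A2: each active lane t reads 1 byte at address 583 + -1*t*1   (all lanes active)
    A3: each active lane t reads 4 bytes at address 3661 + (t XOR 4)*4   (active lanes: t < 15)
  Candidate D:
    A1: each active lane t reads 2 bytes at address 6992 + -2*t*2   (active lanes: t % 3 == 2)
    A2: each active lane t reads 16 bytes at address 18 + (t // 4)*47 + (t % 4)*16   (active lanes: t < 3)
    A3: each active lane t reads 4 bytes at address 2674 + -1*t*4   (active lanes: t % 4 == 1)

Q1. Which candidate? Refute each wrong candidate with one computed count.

A: A1 gives 8 transactions, not 3
C: A1 gives 5 transactions, not 3
D: A1 gives 2 transactions, not 3
B: all counts match (3,2,2)

Answer: B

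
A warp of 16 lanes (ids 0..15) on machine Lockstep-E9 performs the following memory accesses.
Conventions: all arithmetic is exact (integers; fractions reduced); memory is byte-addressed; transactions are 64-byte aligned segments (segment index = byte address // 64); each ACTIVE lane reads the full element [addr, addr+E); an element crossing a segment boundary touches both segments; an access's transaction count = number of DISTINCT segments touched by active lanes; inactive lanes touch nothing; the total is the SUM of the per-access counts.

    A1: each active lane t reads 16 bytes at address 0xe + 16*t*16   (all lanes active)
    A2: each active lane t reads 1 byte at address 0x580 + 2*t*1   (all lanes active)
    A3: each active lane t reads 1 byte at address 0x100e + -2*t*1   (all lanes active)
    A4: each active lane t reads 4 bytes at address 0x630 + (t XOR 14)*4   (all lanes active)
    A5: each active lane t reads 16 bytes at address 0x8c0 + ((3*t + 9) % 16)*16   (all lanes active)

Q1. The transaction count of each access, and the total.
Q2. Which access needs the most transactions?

A1: 16 transactions
A2: 1 transaction
A3: 2 transactions
A4: 2 transactions
A5: 4 transactions

Answer: 16,1,2,2,4; total 25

Answer: A1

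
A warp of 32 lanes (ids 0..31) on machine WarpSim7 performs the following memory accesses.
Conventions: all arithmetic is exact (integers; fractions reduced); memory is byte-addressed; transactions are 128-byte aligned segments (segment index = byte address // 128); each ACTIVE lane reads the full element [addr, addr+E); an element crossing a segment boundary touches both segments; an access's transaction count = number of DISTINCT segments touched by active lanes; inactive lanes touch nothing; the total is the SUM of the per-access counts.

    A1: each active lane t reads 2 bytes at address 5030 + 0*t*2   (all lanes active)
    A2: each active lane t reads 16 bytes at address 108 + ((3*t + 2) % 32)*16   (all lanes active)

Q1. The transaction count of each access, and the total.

A1: 1 transaction
A2: 5 transactions

Answer: 1,5; total 6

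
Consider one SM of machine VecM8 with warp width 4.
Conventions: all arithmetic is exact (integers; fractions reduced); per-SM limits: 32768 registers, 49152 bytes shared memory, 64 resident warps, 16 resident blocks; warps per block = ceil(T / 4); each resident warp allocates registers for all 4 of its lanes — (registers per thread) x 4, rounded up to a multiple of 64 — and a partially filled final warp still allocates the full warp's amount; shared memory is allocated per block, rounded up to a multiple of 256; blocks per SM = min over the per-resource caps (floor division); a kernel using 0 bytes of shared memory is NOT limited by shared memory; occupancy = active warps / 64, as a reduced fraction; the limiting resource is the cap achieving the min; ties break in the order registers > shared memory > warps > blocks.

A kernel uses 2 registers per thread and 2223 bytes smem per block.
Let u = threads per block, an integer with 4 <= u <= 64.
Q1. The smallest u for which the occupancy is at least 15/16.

Answer: u = 13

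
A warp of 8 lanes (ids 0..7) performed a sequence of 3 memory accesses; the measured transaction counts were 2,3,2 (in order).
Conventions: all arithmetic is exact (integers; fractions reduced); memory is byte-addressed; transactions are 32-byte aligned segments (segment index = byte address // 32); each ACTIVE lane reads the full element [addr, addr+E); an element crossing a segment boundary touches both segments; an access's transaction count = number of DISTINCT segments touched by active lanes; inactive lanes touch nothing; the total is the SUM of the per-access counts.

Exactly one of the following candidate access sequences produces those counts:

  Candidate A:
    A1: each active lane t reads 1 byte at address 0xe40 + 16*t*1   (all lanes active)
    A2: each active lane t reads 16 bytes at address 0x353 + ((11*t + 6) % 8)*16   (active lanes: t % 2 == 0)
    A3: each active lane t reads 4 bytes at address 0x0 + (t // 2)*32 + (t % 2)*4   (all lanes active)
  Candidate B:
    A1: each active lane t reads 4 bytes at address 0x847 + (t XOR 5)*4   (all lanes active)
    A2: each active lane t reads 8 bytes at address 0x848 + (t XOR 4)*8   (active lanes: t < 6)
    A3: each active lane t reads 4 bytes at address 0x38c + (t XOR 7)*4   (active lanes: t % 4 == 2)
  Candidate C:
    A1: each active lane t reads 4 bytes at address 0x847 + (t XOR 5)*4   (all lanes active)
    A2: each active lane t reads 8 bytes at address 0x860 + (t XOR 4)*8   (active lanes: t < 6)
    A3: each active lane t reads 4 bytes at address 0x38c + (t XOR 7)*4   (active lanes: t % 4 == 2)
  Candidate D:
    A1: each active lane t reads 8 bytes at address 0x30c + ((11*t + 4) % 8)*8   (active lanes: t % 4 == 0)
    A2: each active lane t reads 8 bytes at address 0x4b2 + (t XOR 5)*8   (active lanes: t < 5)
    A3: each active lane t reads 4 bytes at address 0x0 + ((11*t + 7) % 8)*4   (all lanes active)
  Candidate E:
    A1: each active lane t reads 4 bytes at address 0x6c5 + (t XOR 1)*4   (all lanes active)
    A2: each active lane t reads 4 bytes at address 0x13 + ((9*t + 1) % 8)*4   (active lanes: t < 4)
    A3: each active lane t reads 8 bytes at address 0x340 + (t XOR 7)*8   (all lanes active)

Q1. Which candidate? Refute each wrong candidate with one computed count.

A: A1 gives 4 transactions, not 2
C: A2 gives 2 transactions, not 3
D: A3 gives 1 transaction, not 2
E: A2 gives 2 transactions, not 3
B: all counts match (2,3,2)

Answer: B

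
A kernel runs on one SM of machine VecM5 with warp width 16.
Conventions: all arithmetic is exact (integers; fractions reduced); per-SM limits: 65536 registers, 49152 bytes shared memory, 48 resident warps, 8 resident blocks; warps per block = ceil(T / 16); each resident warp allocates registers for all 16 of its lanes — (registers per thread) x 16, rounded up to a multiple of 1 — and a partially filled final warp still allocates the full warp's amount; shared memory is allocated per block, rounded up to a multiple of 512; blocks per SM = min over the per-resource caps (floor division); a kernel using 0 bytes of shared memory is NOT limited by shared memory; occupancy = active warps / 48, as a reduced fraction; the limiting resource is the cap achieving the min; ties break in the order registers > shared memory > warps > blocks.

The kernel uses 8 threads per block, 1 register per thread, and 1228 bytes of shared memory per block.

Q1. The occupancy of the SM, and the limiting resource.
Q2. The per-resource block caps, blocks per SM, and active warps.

Answer: occupancy 1/6, limited by blocks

registers: 4096 blocks
shared memory: 32 blocks
warps: 48 blocks
blocks: 8 blocks

Answer: 8 blocks, 8 active warps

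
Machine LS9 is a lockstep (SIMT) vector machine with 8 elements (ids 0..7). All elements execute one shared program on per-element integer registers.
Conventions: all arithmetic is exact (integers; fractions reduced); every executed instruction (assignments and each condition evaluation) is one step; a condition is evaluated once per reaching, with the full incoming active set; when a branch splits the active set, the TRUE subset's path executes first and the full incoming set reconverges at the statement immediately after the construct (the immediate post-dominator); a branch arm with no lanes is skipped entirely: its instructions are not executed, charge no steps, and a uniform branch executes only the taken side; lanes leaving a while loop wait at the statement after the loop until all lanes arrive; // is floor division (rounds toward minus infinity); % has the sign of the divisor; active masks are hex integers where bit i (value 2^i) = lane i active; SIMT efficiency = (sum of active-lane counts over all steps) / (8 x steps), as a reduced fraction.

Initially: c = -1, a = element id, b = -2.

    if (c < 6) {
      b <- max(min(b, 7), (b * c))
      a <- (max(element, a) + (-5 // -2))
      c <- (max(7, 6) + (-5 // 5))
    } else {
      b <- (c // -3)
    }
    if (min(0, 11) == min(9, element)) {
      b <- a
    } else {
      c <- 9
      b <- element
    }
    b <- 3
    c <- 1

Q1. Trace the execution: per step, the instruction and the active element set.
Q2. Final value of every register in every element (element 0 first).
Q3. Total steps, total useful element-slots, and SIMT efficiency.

step 0: eval (c < 6)                 0xff
step 1: b <- max(min(b, 7), (b * c)) 0xff
step 2: a <- (max(element, a) + (-5 // -2)) 0xff
step 3: c <- (max(7, 6) + (-5 // 5)) 0xff
step 4: eval (min(0, 11) == min(9, element)) 0xff
step 5: b <- a                       0x01
step 6: c <- 9                       0xfe
step 7: b <- element                 0xfe
step 8: b <- 3                       0xff
step 9: c <- 1                       0xff

Answer: 10 steps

c: 1,1,1,1,1,1,1,1
a: 2,3,4,5,6,7,8,9
b: 3,3,3,3,3,3,3,3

steps = 10; useful = 71; efficiency = 71/80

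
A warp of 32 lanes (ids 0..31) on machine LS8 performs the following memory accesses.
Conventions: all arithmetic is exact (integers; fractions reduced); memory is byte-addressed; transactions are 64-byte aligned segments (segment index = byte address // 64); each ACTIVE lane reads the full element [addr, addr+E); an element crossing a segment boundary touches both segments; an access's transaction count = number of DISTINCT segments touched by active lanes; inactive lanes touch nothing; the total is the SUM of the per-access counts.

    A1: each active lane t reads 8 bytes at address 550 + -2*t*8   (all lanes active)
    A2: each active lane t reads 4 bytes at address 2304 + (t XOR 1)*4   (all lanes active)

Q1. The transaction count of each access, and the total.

A1: 9 transactions
A2: 2 transactions

Answer: 9,2; total 11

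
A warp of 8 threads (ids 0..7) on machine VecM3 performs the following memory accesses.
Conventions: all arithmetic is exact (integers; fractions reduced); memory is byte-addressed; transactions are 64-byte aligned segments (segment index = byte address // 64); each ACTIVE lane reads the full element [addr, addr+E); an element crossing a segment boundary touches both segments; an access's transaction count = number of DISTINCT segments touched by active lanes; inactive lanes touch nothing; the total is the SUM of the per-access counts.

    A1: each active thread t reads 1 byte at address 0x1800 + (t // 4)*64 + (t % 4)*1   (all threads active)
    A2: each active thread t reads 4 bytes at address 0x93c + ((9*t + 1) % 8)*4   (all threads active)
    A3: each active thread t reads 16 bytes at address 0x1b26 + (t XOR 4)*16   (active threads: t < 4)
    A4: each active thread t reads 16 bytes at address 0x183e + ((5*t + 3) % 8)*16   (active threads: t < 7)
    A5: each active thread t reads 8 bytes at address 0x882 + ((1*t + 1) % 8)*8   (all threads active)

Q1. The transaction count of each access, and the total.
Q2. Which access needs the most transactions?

A1: 2 transactions
A2: 2 transactions
A3: 2 transactions
A4: 3 transactions
A5: 2 transactions

Answer: 2,2,2,3,2; total 11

Answer: A4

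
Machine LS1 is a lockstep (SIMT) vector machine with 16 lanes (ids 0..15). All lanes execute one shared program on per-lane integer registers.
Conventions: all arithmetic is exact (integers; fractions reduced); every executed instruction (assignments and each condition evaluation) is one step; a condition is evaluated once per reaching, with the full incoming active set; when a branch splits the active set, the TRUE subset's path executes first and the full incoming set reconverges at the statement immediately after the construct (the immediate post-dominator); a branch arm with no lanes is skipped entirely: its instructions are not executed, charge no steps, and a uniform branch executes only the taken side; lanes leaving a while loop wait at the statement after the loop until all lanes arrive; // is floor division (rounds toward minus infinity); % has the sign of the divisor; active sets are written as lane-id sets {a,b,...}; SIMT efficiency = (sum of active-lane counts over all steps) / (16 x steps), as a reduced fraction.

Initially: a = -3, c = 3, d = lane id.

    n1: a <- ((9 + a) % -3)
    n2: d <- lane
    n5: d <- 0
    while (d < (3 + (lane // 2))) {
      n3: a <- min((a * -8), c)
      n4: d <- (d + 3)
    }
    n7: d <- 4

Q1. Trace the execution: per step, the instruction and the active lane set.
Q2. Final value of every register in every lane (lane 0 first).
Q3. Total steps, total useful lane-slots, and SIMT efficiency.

step 0: a <- ((9 + a) % -3)          {0,1,2,3,4,5,6,7,8,9,10,11,12,13,14,15}
step 1: d <- lane                    {0,1,2,3,4,5,6,7,8,9,10,11,12,13,14,15}
step 2: d <- 0                       {0,1,2,3,4,5,6,7,8,9,10,11,12,13,14,15}
step 3: eval (d < (3 + (lane // 2))) {0,1,2,3,4,5,6,7,8,9,10,11,12,13,14,15}
step 4: a <- min((a * -8), c)        {0,1,2,3,4,5,6,7,8,9,10,11,12,13,14,15}
step 5: d <- (d + 3)                 {0,1,2,3,4,5,6,7,8,9,10,11,12,13,14,15}
step 6: eval (d < (3 + (lane // 2))) {0,1,2,3,4,5,6,7,8,9,10,11,12,13,14,15}
step 7: a <- min((a * -8), c)        {2,3,4,5,6,7,8,9,10,11,12,13,14,15}
step 8: d <- (d + 3)                 {2,3,4,5,6,7,8,9,10,11,12,13,14,15}
step 9: eval (d < (3 + (lane // 2))) {2,3,4,5,6,7,8,9,10,11,12,13,14,15}
step 10: a <- min((a * -8), c)        {8,9,10,11,12,13,14,15}
step 11: d <- (d + 3)                 {8,9,10,11,12,13,14,15}
step 12: eval (d < (3 + (lane // 2))) {8,9,10,11,12,13,14,15}
step 13: a <- min((a * -8), c)        {14,15}
step 14: d <- (d + 3)                 {14,15}
step 15: eval (d < (3 + (lane // 2))) {14,15}
step 16: d <- 4                       {0,1,2,3,4,5,6,7,8,9,10,11,12,13,14,15}

Answer: 17 steps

a: 0,0,0,0,0,0,0,0,0,0,0,0,0,0,0,0
c: 3,3,3,3,3,3,3,3,3,3,3,3,3,3,3,3
d: 4,4,4,4,4,4,4,4,4,4,4,4,4,4,4,4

steps = 17; useful = 200; efficiency = 200/272 = 25/34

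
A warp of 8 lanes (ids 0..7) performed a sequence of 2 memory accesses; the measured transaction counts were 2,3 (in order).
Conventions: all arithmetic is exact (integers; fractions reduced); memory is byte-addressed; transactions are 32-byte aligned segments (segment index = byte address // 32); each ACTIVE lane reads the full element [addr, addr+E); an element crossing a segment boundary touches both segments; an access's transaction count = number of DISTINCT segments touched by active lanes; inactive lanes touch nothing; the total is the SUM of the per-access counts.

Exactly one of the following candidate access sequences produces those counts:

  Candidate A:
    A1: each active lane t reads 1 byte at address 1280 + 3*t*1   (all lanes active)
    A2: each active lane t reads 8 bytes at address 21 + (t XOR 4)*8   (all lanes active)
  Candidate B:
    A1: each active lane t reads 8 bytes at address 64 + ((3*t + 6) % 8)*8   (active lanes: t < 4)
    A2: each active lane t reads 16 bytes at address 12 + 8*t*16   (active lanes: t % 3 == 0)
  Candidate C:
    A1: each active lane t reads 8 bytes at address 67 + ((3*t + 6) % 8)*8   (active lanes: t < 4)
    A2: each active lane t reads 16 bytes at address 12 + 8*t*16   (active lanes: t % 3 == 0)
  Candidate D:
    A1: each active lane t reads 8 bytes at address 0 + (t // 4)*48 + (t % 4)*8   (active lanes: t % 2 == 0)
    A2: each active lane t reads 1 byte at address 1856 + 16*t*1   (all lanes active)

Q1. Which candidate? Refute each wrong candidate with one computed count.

A: A1 gives 1 transaction, not 2
C: A1 gives 3 transactions, not 2
D: A1 gives 3 transactions, not 2
B: all counts match (2,3)

Answer: B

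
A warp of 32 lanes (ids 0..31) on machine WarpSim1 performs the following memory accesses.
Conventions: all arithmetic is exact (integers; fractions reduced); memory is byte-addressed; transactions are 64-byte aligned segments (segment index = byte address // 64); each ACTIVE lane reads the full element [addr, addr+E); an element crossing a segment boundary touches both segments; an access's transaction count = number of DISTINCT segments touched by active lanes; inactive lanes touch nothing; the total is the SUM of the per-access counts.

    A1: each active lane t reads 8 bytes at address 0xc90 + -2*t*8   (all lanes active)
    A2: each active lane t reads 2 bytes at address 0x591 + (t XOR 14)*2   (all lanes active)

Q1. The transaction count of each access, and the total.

A1: 9 transactions
A2: 2 transactions

Answer: 9,2; total 11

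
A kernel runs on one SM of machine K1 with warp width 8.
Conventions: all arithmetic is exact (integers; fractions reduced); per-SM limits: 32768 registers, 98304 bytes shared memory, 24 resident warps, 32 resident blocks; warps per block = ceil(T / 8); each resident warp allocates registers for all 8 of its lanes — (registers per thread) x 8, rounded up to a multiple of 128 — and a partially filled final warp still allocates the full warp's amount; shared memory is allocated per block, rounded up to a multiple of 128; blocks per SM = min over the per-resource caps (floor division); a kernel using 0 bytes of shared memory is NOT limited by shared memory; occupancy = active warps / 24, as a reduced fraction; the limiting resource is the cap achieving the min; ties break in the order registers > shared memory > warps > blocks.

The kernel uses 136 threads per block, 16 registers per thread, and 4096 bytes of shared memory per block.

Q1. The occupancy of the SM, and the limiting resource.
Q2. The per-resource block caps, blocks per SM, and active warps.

Answer: occupancy 17/24, limited by warps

registers: 15 blocks
shared memory: 24 blocks
warps: 1 block
blocks: 32 blocks

Answer: 1 block, 17 active warps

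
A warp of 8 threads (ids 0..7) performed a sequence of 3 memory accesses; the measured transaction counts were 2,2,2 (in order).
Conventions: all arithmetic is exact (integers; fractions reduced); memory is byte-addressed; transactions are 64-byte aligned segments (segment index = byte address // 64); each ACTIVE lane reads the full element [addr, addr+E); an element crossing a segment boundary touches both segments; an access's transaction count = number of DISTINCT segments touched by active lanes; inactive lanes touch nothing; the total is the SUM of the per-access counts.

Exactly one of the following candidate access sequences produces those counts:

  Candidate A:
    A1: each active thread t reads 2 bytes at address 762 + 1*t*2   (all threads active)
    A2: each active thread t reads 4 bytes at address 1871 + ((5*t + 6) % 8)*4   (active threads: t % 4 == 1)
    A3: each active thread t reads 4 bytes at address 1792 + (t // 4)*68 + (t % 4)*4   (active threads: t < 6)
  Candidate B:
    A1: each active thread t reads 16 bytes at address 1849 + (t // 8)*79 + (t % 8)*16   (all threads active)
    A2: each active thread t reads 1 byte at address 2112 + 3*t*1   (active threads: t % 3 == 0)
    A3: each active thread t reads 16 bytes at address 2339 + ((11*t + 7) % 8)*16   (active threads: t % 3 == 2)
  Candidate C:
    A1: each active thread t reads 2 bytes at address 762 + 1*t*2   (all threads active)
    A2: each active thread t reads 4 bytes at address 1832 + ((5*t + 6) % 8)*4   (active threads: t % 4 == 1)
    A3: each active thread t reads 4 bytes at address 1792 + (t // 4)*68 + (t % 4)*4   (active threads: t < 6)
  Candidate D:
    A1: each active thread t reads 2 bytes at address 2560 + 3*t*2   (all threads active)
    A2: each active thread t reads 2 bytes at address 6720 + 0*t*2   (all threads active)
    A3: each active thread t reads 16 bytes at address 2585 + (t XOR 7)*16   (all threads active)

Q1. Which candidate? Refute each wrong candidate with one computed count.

A: A2 gives 1 transaction, not 2
B: A1 gives 3 transactions, not 2
D: A1 gives 1 transaction, not 2
C: all counts match (2,2,2)

Answer: C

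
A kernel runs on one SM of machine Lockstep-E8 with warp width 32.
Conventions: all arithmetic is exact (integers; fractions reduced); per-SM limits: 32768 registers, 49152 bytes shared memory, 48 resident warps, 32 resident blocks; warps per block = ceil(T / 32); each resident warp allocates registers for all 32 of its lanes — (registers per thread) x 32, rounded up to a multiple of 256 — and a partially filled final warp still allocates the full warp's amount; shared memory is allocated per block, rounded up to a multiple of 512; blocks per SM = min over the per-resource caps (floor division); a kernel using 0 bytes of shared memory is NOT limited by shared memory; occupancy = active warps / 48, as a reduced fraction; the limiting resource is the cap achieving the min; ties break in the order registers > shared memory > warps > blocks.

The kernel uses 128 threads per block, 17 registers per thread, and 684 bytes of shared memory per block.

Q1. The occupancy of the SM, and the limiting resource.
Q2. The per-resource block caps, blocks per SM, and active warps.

Answer: occupancy 5/6, limited by registers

registers: 10 blocks
shared memory: 48 blocks
warps: 12 blocks
blocks: 32 blocks

Answer: 10 blocks, 40 active warps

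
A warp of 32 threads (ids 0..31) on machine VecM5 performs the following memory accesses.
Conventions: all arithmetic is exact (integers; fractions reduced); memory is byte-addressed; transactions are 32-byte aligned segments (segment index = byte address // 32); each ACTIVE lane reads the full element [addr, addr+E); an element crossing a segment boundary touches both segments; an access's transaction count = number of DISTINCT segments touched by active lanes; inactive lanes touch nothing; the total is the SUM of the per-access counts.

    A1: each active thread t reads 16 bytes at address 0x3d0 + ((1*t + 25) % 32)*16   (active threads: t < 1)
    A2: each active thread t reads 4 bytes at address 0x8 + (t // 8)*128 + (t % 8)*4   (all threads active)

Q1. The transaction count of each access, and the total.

A1: 1 transaction
A2: 8 transactions

Answer: 1,8; total 9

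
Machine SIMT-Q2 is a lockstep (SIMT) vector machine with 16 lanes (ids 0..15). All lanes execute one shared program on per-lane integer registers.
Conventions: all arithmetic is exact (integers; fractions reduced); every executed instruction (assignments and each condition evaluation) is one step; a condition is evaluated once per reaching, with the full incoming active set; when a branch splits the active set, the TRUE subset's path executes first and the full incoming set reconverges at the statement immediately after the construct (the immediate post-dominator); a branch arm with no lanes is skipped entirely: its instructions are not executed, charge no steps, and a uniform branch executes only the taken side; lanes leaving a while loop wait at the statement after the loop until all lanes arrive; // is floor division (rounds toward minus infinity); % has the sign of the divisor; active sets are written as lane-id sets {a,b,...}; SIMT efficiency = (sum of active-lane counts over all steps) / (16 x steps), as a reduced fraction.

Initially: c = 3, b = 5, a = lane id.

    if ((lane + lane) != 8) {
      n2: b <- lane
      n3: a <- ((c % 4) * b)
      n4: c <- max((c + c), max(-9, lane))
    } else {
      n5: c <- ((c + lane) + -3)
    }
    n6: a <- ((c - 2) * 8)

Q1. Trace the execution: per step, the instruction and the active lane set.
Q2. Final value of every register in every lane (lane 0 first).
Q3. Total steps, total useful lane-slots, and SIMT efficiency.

step 0: eval ((lane + lane) != 8)    {0,1,2,3,4,5,6,7,8,9,10,11,12,13,14,15}
step 1: b <- lane                    {0,1,2,3,5,6,7,8,9,10,11,12,13,14,15}
step 2: a <- ((c % 4) * b)           {0,1,2,3,5,6,7,8,9,10,11,12,13,14,15}
step 3: c <- max((c + c), max(-9, lane)) {0,1,2,3,5,6,7,8,9,10,11,12,13,14,15}
step 4: c <- ((c + lane) + -3)       {4}
step 5: a <- ((c - 2) * 8)           {0,1,2,3,4,5,6,7,8,9,10,11,12,13,14,15}

Answer: 6 steps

c: 6,6,6,6,4,6,6,7,8,9,10,11,12,13,14,15
b: 0,1,2,3,5,5,6,7,8,9,10,11,12,13,14,15
a: 32,32,32,32,16,32,32,40,48,56,64,72,80,88,96,104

steps = 6; useful = 78; efficiency = 78/96 = 13/16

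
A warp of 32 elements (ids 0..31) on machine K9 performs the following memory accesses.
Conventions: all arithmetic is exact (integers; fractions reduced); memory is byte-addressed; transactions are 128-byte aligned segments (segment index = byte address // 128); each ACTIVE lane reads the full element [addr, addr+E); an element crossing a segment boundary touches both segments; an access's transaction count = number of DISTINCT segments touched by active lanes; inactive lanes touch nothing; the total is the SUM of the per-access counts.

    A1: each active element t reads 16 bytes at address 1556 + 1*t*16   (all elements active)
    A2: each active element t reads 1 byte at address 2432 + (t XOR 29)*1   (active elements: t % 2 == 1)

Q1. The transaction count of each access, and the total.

A1: 5 transactions
A2: 1 transaction

Answer: 5,1; total 6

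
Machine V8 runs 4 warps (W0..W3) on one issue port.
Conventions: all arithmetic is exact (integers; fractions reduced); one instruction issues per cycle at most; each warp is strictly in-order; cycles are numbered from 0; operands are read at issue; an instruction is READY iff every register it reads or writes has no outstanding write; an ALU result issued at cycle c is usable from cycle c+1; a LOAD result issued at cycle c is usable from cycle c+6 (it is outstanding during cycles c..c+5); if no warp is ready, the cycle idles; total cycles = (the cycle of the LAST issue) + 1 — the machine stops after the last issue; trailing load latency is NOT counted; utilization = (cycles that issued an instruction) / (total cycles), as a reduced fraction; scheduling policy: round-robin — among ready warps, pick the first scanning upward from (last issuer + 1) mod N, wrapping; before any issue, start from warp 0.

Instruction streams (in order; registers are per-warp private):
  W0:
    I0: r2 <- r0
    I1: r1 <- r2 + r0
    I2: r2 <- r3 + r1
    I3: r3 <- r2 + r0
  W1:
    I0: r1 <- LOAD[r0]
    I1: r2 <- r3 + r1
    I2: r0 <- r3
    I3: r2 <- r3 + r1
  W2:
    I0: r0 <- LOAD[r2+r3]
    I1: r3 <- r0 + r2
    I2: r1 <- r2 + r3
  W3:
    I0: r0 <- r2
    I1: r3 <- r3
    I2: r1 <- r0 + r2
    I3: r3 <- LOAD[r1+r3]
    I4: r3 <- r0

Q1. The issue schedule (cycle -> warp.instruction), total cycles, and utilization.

cycle 0: W0.I0
cycle 1: W1.I0
cycle 2: W2.I0
cycle 3: W3.I0
cycle 4: W0.I1
cycle 5: W3.I1
cycle 6: W0.I2
cycle 7: W1.I1
cycle 8: W2.I1
cycle 9: W3.I2
cycle 10: W0.I3
cycle 11: W1.I2
cycle 12: W2.I2
cycle 13: W3.I3
cycle 14: W1.I3
cycle 15: idle
cycle 16: idle
cycle 17: idle
cycle 18: idle
cycle 19: W3.I4

Answer: 20 cycles, utilization 4/5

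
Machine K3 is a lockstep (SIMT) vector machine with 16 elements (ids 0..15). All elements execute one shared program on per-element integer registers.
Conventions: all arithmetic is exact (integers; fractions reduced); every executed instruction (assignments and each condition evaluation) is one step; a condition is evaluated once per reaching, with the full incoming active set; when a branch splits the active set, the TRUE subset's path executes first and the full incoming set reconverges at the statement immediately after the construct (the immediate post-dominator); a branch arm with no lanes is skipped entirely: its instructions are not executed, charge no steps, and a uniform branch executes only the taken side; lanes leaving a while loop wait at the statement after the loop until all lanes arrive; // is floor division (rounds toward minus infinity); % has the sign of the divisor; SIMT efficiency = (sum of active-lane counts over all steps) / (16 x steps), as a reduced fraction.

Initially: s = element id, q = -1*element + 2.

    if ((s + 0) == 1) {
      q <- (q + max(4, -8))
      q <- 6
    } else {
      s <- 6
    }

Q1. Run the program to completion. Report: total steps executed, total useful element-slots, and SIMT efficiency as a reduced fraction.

Answer: 4 steps, 33 useful, 33/64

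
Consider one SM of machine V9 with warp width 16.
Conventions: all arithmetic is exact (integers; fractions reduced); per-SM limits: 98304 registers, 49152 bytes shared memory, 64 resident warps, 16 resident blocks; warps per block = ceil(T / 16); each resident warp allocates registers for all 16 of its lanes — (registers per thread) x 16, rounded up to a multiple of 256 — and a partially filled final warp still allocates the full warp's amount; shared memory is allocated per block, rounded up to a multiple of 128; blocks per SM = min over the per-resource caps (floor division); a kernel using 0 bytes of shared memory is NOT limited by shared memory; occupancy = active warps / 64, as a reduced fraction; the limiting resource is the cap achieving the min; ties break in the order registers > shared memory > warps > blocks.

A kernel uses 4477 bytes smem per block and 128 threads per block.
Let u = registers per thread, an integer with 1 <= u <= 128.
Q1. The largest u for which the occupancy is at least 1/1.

Answer: u = 96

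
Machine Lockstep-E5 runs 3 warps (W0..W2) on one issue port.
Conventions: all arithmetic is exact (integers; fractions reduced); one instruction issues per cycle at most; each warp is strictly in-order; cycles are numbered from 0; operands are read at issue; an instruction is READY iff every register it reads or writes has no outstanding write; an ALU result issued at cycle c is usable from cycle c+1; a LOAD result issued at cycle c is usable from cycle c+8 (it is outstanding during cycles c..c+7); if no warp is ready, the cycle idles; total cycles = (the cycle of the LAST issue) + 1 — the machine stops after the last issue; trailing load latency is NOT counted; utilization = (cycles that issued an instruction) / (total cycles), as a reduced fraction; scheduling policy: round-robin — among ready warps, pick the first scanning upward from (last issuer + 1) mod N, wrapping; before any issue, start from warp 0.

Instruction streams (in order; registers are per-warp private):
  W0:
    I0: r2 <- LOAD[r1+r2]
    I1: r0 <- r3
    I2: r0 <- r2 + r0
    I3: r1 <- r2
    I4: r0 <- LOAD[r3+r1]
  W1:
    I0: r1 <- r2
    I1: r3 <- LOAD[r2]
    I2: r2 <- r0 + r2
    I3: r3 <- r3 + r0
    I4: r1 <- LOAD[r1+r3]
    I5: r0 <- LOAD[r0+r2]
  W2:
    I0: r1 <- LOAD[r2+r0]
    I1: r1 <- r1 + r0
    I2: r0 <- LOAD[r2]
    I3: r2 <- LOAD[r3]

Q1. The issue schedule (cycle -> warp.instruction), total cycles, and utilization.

cycle 0: W0.I0
cycle 1: W1.I0
cycle 2: W2.I0
cycle 3: W0.I1
cycle 4: W1.I1
cycle 5: W1.I2
cycle 6: idle
cycle 7: idle
cycle 8: W0.I2
cycle 9: W0.I3
cycle 10: W2.I1
cycle 11: W0.I4
cycle 12: W1.I3
cycle 13: W2.I2
cycle 14: W1.I4
cycle 15: W2.I3
cycle 16: W1.I5

Answer: 17 cycles, utilization 15/17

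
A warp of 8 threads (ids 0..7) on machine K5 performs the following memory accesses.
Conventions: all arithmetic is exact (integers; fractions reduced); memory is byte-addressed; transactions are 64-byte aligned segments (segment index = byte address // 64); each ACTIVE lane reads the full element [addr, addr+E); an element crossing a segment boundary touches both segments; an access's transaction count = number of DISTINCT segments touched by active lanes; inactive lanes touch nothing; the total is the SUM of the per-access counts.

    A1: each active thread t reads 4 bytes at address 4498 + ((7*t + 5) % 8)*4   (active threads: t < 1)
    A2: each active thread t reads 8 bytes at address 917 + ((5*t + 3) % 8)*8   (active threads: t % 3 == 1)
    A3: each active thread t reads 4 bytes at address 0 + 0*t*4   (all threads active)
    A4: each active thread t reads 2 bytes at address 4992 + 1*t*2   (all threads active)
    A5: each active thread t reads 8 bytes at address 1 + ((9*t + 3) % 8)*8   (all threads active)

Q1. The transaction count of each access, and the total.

A1: 1 transaction
A2: 2 transactions
A3: 1 transaction
A4: 1 transaction
A5: 2 transactions

Answer: 1,2,1,1,2; total 7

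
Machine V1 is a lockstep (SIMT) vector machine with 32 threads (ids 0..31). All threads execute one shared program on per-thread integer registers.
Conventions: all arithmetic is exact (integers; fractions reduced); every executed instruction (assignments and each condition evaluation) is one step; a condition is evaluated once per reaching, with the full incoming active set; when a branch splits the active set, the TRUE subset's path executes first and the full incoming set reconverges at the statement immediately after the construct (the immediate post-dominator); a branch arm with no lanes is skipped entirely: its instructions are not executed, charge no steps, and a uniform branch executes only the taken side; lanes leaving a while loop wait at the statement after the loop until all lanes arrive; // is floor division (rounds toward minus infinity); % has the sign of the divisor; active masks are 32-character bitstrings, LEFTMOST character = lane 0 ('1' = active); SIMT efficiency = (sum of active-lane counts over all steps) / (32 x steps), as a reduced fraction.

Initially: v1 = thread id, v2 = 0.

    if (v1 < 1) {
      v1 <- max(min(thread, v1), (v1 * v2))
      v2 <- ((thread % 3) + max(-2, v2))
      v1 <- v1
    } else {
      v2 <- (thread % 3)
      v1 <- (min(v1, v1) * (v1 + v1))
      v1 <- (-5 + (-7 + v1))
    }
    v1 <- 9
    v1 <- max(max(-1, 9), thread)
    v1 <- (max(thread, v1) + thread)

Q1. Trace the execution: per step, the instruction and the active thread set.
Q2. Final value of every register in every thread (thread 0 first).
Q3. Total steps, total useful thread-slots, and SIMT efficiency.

step 0: eval (v1 < 1)                11111111111111111111111111111111
step 1: v1 <- max(min(thread, v1), (v1 * v2)) 10000000000000000000000000000000
step 2: v2 <- ((thread % 3) + max(-2, v2)) 10000000000000000000000000000000
step 3: v1 <- v1                     10000000000000000000000000000000
step 4: v2 <- (thread % 3)           01111111111111111111111111111111
step 5: v1 <- (min(v1, v1) * (v1 + v1)) 01111111111111111111111111111111
step 6: v1 <- (-5 + (-7 + v1))       01111111111111111111111111111111
step 7: v1 <- 9                      11111111111111111111111111111111
step 8: v1 <- max(max(-1, 9), thread) 11111111111111111111111111111111
step 9: v1 <- (max(thread, v1) + thread) 11111111111111111111111111111111

Answer: 10 steps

v1: 9,10,11,12,13,14,15,16,17,18,20,22,24,26,28,30,32,34,36,38,40,42,44,46,48,50,52,54,56,58,60,62
v2: 0,1,2,0,1,2,0,1,2,0,1,2,0,1,2,0,1,2,0,1,2,0,1,2,0,1,2,0,1,2,0,1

steps = 10; useful = 224; efficiency = 224/320 = 7/10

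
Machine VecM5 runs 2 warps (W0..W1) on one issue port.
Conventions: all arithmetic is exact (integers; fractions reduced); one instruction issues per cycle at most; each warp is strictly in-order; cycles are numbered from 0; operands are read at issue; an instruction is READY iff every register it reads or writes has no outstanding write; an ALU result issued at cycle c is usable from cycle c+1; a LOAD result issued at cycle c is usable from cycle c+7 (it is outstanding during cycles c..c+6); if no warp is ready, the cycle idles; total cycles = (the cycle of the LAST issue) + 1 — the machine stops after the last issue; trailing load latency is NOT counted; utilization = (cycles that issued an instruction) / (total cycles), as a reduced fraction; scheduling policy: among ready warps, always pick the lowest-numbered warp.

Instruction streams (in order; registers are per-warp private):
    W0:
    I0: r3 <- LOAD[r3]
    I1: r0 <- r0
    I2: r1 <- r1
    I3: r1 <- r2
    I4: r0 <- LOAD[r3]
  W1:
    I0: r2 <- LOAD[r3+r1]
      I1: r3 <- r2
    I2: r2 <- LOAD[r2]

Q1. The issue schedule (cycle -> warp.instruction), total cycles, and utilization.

cycle 0: W0.I0
cycle 1: W0.I1
cycle 2: W0.I2
cycle 3: W0.I3
cycle 4: W1.I0
cycle 5: idle
cycle 6: idle
cycle 7: W0.I4
cycle 8: idle
cycle 9: idle
cycle 10: idle
cycle 11: W1.I1
cycle 12: W1.I2

Answer: 13 cycles, utilization 8/13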